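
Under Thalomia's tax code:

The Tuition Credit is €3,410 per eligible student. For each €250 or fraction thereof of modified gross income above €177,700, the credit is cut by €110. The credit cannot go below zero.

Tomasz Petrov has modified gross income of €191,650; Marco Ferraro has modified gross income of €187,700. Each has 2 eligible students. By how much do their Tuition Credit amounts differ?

€1,760

Tomasz (€191,650): Tuition Credit: base = 2 × €3,410 = €6,820. income exceeds €177,700 by €13,950, which is 56 full-or-partial €250 increments; reduction = 56 × €110 = €6,160, leaving €660.
Marco (€187,700): Tuition Credit: base = 2 × €3,410 = €6,820. income exceeds €177,700 by €10,000, which is 40 full-or-partial €250 increments; reduction = 40 × €110 = €4,400, leaving €2,420.
Difference: |€660 − €2,420| = €1,760.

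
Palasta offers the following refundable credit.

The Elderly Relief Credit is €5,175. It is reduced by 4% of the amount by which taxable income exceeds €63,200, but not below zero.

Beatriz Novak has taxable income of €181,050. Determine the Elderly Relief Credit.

€461

Elderly Relief Credit: 4% of the €117,850 excess over €63,200 is €4,714; credit = €5,175 − €4,714 = €461.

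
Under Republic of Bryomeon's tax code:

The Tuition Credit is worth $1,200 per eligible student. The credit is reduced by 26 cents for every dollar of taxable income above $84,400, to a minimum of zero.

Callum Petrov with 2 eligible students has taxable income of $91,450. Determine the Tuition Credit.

$567

Tuition Credit: base = 2 × $1,200 = $2,400. 26% of the $7,050 excess over $84,400 is $1,833; credit = $2,400 − $1,833 = $567.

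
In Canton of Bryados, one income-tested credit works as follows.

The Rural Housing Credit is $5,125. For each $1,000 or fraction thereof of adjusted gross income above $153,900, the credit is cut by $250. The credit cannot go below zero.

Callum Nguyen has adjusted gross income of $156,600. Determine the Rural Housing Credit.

$4,375

Rural Housing Credit: income exceeds $153,900 by $2,700, which is 3 full-or-partial $1,000 increments; reduction = 3 × $250 = $750, leaving $4,375.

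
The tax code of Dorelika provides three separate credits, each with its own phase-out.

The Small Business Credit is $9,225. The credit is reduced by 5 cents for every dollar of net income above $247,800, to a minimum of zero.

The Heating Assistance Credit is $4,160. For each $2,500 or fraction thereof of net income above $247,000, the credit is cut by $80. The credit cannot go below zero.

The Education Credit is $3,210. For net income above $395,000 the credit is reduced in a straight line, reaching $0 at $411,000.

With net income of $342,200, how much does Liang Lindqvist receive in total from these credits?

$8,755

Small Business Credit: 5% of the $94,400 excess over $247,800 is $4,720; credit = $9,225 − $4,720 = $4,505.
Heating Assistance Credit: income exceeds $247,000 by $95,200, which is 39 full-or-partial $2,500 increments; reduction = 39 × $80 = $3,120, leaving $1,040.
Education Credit: $342,200 is at or below the $395,000 threshold, so the full $3,210 applies.
Total: $4,505 + $1,040 + $3,210 = $8,755.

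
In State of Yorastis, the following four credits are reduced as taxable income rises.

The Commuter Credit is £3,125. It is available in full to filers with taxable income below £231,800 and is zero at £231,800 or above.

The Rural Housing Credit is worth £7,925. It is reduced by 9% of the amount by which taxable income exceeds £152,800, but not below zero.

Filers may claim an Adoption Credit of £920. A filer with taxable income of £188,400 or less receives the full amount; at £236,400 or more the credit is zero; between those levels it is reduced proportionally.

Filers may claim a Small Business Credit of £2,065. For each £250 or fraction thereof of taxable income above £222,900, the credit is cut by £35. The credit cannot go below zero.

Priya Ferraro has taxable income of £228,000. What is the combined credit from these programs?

Commuter Credit: £228,000 is below the £231,800 cutoff, so the full £3,125 applies.
Rural Housing Credit: 9% of the £75,200 excess over £152,800 is £6,768; credit = £7,925 − £6,768 = £1,157.
Adoption Credit: £228,000 is £39,600 into a £48,000 phase-out range, leaving 8,400/48,000 of the credit: £920 × 8,400/48,000 = £161.
Small Business Credit: income exceeds £222,900 by £5,100, which is 21 full-or-partial £250 increments; reduction = 21 × £35 = £735, leaving £1,330.
Total: £3,125 + £1,157 + £161 + £1,330 = £5,773.

£5,773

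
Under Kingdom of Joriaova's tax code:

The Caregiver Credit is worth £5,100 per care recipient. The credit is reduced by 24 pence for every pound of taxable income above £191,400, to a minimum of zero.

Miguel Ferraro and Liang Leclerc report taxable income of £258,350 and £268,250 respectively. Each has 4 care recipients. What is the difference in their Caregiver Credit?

£2,376

Miguel (£258,350): Caregiver Credit: base = 4 × £5,100 = £20,400. 24% of the £66,950 excess over £191,400 is £16,068; credit = £20,400 − £16,068 = £4,332.
Liang (£268,250): Caregiver Credit: base = 4 × £5,100 = £20,400. 24% of the £76,850 excess over £191,400 is £18,444; credit = £20,400 − £18,444 = £1,956.
Difference: |£4,332 − £1,956| = £2,376.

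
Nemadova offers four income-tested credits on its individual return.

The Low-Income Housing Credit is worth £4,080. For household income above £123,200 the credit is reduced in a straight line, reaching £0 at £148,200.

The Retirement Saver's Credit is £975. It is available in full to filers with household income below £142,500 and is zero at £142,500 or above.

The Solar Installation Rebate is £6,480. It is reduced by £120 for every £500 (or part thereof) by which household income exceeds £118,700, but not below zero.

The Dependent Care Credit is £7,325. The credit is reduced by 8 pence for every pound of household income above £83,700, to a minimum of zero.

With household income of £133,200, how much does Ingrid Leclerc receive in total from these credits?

£9,788

Low-Income Housing Credit: £133,200 is £10,000 into a £25,000 phase-out range, leaving 15,000/25,000 of the credit: £4,080 × 15,000/25,000 = £2,448.
Retirement Saver's Credit: £133,200 is below the £142,500 cutoff, so the full £975 applies.
Solar Installation Rebate: income exceeds £118,700 by £14,500, which is 29 full-or-partial £500 increments; reduction = 29 × £120 = £3,480, leaving £3,000.
Dependent Care Credit: 8% of the £49,500 excess over £83,700 is £3,960; credit = £7,325 − £3,960 = £3,365.
Total: £2,448 + £975 + £3,000 + £3,365 = £9,788.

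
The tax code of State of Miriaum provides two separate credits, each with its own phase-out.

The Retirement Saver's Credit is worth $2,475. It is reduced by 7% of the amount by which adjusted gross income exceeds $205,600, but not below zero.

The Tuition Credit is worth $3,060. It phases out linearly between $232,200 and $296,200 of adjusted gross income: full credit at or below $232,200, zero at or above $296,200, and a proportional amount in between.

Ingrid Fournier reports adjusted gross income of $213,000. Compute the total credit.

Retirement Saver's Credit: 7% of the $7,400 excess over $205,600 is $518; credit = $2,475 − $518 = $1,957.
Tuition Credit: $213,000 is at or below the $232,200 threshold, so the full $3,060 applies.
Total: $1,957 + $3,060 = $5,017.

$5,017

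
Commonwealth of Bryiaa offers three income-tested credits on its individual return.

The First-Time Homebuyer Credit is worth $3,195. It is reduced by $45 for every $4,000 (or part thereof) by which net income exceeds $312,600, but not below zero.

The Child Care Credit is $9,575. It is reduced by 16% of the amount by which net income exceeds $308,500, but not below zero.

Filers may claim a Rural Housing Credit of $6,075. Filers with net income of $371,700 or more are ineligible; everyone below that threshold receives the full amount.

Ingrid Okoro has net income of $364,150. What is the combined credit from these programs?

$9,356

First-Time Homebuyer Credit: income exceeds $312,600 by $51,550, which is 13 full-or-partial $4,000 increments; reduction = 13 × $45 = $585, leaving $2,610.
Child Care Credit: 16% of the $55,650 excess over $308,500 is $8,904; credit = $9,575 − $8,904 = $671.
Rural Housing Credit: $364,150 is below the $371,700 cutoff, so the full $6,075 applies.
Total: $2,610 + $671 + $6,075 = $9,356.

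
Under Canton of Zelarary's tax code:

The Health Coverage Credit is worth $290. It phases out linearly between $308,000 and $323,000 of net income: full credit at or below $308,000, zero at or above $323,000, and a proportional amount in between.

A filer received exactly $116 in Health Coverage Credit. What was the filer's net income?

$116 is 116/290 of the full $290, so 174/290 of the $15,000 range has been used: income = $308,000 + $15,000 × 174/290 = $317,000.

$317,000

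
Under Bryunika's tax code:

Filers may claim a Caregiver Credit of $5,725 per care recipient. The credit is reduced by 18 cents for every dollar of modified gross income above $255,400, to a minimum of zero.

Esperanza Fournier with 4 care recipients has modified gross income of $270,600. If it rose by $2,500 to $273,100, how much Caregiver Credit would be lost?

$450

At $270,600 — base = 4 × $5,725 = $22,900. 18% of the $15,200 excess over $255,400 is $2,736; credit = $22,900 − $2,736 = $20,164.
At $273,100 — base = 4 × $5,725 = $22,900. 18% of the $17,700 excess over $255,400 is $3,186; credit = $22,900 − $3,186 = $19,714.
Lost: $20,164 − $19,714 = $450.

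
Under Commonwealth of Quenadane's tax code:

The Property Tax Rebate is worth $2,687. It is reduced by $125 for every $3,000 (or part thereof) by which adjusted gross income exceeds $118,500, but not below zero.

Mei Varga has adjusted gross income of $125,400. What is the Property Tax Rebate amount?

$2,312

Property Tax Rebate: income exceeds $118,500 by $6,900, which is 3 full-or-partial $3,000 increments; reduction = 3 × $125 = $375, leaving $2,312.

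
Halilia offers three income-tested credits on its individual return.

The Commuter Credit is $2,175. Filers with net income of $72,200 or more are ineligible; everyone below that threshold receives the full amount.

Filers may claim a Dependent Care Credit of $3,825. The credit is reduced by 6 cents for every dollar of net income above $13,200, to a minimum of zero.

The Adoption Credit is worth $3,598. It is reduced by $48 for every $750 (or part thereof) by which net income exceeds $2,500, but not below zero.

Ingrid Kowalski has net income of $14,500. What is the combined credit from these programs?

Commuter Credit: $14,500 is below the $72,200 cutoff, so the full $2,175 applies.
Dependent Care Credit: 6% of the $1,300 excess over $13,200 is $78; credit = $3,825 − $78 = $3,747.
Adoption Credit: income exceeds $2,500 by $12,000, which is 16 full-or-partial $750 increments; reduction = 16 × $48 = $768, leaving $2,830.
Total: $2,175 + $3,747 + $2,830 = $8,752.

$8,752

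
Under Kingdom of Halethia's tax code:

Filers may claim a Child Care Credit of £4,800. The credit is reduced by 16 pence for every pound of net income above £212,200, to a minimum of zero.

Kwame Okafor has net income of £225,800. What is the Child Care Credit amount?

£2,624

Child Care Credit: 16% of the £13,600 excess over £212,200 is £2,176; credit = £4,800 − £2,176 = £2,624.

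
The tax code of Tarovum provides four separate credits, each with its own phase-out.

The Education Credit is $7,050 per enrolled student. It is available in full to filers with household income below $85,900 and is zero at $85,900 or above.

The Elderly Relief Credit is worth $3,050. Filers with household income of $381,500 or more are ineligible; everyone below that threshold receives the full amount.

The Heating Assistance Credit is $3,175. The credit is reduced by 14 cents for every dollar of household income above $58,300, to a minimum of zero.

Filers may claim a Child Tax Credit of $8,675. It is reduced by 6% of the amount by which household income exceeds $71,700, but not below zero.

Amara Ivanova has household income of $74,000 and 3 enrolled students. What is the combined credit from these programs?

$33,714

Education Credit: base = 3 × $7,050 = $21,150. $74,000 is below the $85,900 cutoff, so the full $21,150 applies.
Elderly Relief Credit: $74,000 is below the $381,500 cutoff, so the full $3,050 applies.
Heating Assistance Credit: 14% of the $15,700 excess over $58,300 is $2,198; credit = $3,175 − $2,198 = $977.
Child Tax Credit: 6% of the $2,300 excess over $71,700 is $138; credit = $8,675 − $138 = $8,537.
Total: $21,150 + $3,050 + $977 + $8,537 = $33,714.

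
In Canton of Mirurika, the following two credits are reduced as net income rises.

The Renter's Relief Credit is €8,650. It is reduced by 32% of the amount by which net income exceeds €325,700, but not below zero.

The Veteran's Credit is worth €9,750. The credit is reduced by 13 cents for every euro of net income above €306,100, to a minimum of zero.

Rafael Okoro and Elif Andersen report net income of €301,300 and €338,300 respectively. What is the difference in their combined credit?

Rafael (€301,300): Renter's Relief Credit: €301,300 is at or below the €325,700 threshold, so the full €8,650 applies. Veteran's Credit: €301,300 is at or below the €306,100 threshold, so the full €9,750 applies. total €8,650 + €9,750 = €18,400
Elif (€338,300): Renter's Relief Credit: 32% of the €12,600 excess over €325,700 is €4,032; credit = €8,650 − €4,032 = €4,618. Veteran's Credit: 13% of the €32,200 excess over €306,100 is €4,186; credit = €9,750 − €4,186 = €5,564. total €4,618 + €5,564 = €10,182
Difference: |€18,400 − €10,182| = €8,218.

€8,218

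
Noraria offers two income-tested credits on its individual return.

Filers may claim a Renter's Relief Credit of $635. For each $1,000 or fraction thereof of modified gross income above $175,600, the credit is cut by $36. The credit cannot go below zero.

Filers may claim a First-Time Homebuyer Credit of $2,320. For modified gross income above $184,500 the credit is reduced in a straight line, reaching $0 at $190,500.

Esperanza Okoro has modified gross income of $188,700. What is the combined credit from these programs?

Renter's Relief Credit: income exceeds $175,600 by $13,100, which is 14 full-or-partial $1,000 increments; reduction = 14 × $36 = $504, leaving $131.
First-Time Homebuyer Credit: $188,700 is $4,200 into a $6,000 phase-out range, leaving 1,800/6,000 of the credit: $2,320 × 1,800/6,000 = $696.
Total: $131 + $696 = $827.

$827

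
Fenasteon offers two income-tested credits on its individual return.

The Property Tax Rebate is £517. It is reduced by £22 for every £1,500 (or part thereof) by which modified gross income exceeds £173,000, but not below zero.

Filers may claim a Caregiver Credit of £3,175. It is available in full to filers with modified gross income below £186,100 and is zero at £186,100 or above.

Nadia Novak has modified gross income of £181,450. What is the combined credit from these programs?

Property Tax Rebate: income exceeds £173,000 by £8,450, which is 6 full-or-partial £1,500 increments; reduction = 6 × £22 = £132, leaving £385.
Caregiver Credit: £181,450 is below the £186,100 cutoff, so the full £3,175 applies.
Total: £385 + £3,175 = £3,560.

£3,560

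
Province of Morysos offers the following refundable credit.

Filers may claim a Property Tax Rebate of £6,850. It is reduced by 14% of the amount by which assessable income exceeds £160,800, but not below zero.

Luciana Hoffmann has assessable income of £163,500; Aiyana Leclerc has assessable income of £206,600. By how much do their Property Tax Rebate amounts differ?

£6,034

Luciana (£163,500): Property Tax Rebate: 14% of the £2,700 excess over £160,800 is £378; credit = £6,850 − £378 = £6,472.
Aiyana (£206,600): Property Tax Rebate: 14% of the £45,800 excess over £160,800 is £6,412; credit = £6,850 − £6,412 = £438.
Difference: |£6,472 − £438| = £6,034.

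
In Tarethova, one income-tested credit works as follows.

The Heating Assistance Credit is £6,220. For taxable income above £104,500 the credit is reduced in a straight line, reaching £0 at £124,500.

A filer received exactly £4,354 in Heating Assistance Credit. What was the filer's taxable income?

£4,354 is 4,354/6,220 of the full £6,220, so 1,866/6,220 of the £20,000 range has been used: income = £104,500 + £20,000 × 1,866/6,220 = £110,500.

£110,500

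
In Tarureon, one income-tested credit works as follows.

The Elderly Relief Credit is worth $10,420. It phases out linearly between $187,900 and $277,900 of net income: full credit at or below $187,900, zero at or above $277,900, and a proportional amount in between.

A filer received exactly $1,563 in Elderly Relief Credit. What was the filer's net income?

$264,400

$1,563 is 1,563/10,420 of the full $10,420, so 8,857/10,420 of the $90,000 range has been used: income = $187,900 + $90,000 × 8,857/10,420 = $264,400.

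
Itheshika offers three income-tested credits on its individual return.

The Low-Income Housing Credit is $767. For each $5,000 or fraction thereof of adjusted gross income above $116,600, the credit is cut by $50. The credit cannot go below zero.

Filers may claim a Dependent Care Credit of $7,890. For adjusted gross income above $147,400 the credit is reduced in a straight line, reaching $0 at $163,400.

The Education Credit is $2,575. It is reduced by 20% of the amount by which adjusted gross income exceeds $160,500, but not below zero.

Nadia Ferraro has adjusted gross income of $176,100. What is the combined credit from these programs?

Low-Income Housing Credit: income exceeds $116,600 by $59,500, which is 12 full-or-partial $5,000 increments; reduction = 12 × $50 = $600, leaving $167.
Dependent Care Credit: $176,100 is at or above $163,400, so the credit is $0.
Education Credit: 20% of the $15,600 excess over $160,500 is $3,120 ≥ base, so the credit is $0.
Total: $167 + $0 + $0 = $167.

$167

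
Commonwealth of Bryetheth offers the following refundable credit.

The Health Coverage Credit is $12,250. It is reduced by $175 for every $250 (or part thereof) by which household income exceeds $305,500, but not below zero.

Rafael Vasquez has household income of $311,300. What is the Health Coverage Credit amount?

Health Coverage Credit: income exceeds $305,500 by $5,800, which is 24 full-or-partial $250 increments; reduction = 24 × $175 = $4,200, leaving $8,050.

$8,050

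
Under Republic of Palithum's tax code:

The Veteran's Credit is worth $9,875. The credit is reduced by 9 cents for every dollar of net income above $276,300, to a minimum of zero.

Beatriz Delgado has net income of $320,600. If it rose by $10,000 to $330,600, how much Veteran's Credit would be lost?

At $320,600 — 9% of the $44,300 excess over $276,300 is $3,987; credit = $9,875 − $3,987 = $5,888.
At $330,600 — 9% of the $54,300 excess over $276,300 is $4,887; credit = $9,875 − $4,887 = $4,988.
Lost: $5,888 − $4,988 = $900.

$900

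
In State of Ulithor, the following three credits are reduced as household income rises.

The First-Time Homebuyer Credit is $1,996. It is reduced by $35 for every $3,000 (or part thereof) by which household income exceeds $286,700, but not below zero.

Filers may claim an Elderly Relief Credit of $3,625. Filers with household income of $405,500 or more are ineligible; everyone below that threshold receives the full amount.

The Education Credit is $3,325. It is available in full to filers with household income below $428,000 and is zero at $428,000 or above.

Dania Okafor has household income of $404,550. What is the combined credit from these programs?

$7,546

First-Time Homebuyer Credit: income exceeds $286,700 by $117,850, which is 40 full-or-partial $3,000 increments; reduction = 40 × $35 = $1,400, leaving $596.
Elderly Relief Credit: $404,550 is below the $405,500 cutoff, so the full $3,625 applies.
Education Credit: $404,550 is below the $428,000 cutoff, so the full $3,325 applies.
Total: $596 + $3,625 + $3,325 = $7,546.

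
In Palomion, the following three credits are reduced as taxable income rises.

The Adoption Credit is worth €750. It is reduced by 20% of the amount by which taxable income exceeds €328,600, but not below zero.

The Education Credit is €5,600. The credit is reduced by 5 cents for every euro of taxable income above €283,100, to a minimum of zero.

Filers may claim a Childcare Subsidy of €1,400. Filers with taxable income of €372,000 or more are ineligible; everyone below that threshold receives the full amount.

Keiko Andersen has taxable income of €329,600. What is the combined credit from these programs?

€5,225

Adoption Credit: 20% of the €1,000 excess over €328,600 is €200; credit = €750 − €200 = €550.
Education Credit: 5% of the €46,500 excess over €283,100 is €2,325; credit = €5,600 − €2,325 = €3,275.
Childcare Subsidy: €329,600 is below the €372,000 cutoff, so the full €1,400 applies.
Total: €550 + €3,275 + €1,400 = €5,225.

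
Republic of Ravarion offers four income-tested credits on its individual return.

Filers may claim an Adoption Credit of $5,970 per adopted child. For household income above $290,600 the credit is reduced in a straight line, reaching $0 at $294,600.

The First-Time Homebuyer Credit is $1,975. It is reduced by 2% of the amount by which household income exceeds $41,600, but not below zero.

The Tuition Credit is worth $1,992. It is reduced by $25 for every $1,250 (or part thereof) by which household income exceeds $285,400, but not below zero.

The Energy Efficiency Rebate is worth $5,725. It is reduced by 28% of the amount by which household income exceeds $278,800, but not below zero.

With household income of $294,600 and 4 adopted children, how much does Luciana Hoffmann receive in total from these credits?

Adoption Credit: base = 4 × $5,970 = $23,880. $294,600 is at or above $294,600, so the credit is $0.
First-Time Homebuyer Credit: 2% of the $253,000 excess over $41,600 is $5,060 ≥ base, so the credit is $0.
Tuition Credit: income exceeds $285,400 by $9,200, which is 8 full-or-partial $1,250 increments; reduction = 8 × $25 = $200, leaving $1,792.
Energy Efficiency Rebate: 28% of the $15,800 excess over $278,800 is $4,424; credit = $5,725 − $4,424 = $1,301.
Total: $0 + $0 + $1,792 + $1,301 = $3,093.

$3,093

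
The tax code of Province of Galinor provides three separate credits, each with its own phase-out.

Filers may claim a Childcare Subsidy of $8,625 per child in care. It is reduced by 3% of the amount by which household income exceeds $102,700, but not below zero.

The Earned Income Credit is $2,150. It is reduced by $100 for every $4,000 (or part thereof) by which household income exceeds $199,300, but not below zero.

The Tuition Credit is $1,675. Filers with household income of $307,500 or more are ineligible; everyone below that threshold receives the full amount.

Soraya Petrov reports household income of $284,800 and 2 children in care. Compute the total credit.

$13,462

Childcare Subsidy: base = 2 × $8,625 = $17,250. 3% of the $182,100 excess over $102,700 is $5,463; credit = $17,250 − $5,463 = $11,787.
Earned Income Credit: income exceeds $199,300 by $85,500 → 22 increments × $100 = $2,200 ≥ base, so the credit is $0.
Tuition Credit: $284,800 is below the $307,500 cutoff, so the full $1,675 applies.
Total: $11,787 + $0 + $1,675 = $13,462.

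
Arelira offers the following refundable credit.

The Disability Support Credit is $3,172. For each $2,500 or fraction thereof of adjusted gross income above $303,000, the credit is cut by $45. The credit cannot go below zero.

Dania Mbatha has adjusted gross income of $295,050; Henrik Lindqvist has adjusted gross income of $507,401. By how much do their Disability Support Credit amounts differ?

Dania ($295,050): Disability Support Credit: $295,050 is at or below the $303,000 threshold, so the full $3,172 applies.
Henrik ($507,401): Disability Support Credit: income exceeds $303,000 by $204,401 → 82 increments × $45 = $3,690 ≥ base, so the credit is $0.
Difference: |$3,172 − $0| = $3,172.

$3,172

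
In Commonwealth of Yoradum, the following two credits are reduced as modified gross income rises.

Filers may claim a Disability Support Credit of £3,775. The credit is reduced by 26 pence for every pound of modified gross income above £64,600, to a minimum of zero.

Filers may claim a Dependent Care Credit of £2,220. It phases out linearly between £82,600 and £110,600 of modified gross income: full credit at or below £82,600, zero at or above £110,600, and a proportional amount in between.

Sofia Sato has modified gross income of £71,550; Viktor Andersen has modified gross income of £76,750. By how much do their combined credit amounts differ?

Sofia (£71,550): Disability Support Credit: 26% of the £6,950 excess over £64,600 is £1,807; credit = £3,775 − £1,807 = £1,968. Dependent Care Credit: £71,550 is at or below the £82,600 threshold, so the full £2,220 applies. total £1,968 + £2,220 = £4,188
Viktor (£76,750): Disability Support Credit: 26% of the £12,150 excess over £64,600 is £3,159; credit = £3,775 − £3,159 = £616. Dependent Care Credit: £76,750 is at or below the £82,600 threshold, so the full £2,220 applies. total £616 + £2,220 = £2,836
Difference: |£4,188 − £2,836| = £1,352.

£1,352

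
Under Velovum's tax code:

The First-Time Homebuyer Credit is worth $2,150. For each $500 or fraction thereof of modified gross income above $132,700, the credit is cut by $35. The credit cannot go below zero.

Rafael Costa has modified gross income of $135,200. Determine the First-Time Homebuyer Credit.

First-Time Homebuyer Credit: income exceeds $132,700 by $2,500, which is 5 full-or-partial $500 increments; reduction = 5 × $35 = $175, leaving $1,975.

$1,975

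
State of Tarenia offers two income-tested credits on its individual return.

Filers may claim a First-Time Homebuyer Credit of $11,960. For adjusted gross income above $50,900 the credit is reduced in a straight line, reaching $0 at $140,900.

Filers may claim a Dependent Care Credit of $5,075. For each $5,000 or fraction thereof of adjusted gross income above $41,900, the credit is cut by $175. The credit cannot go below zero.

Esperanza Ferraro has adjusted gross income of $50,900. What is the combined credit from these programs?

First-Time Homebuyer Credit: $50,900 is at or below the $50,900 threshold, so the full $11,960 applies.
Dependent Care Credit: income exceeds $41,900 by $9,000, which is 2 full-or-partial $5,000 increments; reduction = 2 × $175 = $350, leaving $4,725.
Total: $11,960 + $4,725 = $16,685.

$16,685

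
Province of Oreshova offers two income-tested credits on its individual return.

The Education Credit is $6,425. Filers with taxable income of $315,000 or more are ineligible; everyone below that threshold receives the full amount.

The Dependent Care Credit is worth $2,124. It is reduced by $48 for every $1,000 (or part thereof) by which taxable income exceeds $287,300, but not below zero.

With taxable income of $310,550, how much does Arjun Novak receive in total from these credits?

$7,397

Education Credit: $310,550 is below the $315,000 cutoff, so the full $6,425 applies.
Dependent Care Credit: income exceeds $287,300 by $23,250, which is 24 full-or-partial $1,000 increments; reduction = 24 × $48 = $1,152, leaving $972.
Total: $6,425 + $972 = $7,397.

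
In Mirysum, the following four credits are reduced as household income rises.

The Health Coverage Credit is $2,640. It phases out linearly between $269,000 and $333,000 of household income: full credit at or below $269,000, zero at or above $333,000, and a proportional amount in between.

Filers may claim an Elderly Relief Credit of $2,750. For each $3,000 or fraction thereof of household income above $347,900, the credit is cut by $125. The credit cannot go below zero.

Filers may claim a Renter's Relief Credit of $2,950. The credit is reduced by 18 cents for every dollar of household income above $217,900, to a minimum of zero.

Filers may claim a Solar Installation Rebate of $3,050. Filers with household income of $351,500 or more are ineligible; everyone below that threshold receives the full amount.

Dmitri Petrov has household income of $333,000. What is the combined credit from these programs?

$5,800

Health Coverage Credit: $333,000 is at or above $333,000, so the credit is $0.
Elderly Relief Credit: $333,000 is at or below the $347,900 threshold, so the full $2,750 applies.
Renter's Relief Credit: 18% of the $115,100 excess over $217,900 is $20,718 ≥ base, so the credit is $0.
Solar Installation Rebate: $333,000 is below the $351,500 cutoff, so the full $3,050 applies.
Total: $0 + $2,750 + $0 + $3,050 = $5,800.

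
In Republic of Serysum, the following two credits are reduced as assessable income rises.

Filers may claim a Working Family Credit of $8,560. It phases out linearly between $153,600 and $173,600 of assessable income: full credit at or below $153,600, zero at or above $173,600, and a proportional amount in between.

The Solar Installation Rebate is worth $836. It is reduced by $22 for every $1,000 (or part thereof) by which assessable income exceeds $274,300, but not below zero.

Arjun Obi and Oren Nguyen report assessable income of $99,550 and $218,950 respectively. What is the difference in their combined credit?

Arjun ($99,550): Working Family Credit: $99,550 is at or below the $153,600 threshold, so the full $8,560 applies. Solar Installation Rebate: $99,550 is at or below the $274,300 threshold, so the full $836 applies. total $8,560 + $836 = $9,396
Oren ($218,950): Working Family Credit: $218,950 is at or above $173,600, so the credit is $0. Solar Installation Rebate: $218,950 is at or below the $274,300 threshold, so the full $836 applies. total $0 + $836 = $836
Difference: |$9,396 − $836| = $8,560.

$8,560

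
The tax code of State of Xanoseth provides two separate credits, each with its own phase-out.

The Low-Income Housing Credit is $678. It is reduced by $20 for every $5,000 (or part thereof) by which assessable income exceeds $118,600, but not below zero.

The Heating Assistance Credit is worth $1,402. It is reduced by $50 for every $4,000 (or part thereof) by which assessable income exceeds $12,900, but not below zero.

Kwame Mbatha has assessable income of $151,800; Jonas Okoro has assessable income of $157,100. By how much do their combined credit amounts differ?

$20

Kwame ($151,800): Low-Income Housing Credit: income exceeds $118,600 by $33,200, which is 7 full-or-partial $5,000 increments; reduction = 7 × $20 = $140, leaving $538. Heating Assistance Credit: income exceeds $12,900 by $138,900 → 35 increments × $50 = $1,750 ≥ base, so the credit is $0. total $538 + $0 = $538
Jonas ($157,100): Low-Income Housing Credit: income exceeds $118,600 by $38,500, which is 8 full-or-partial $5,000 increments; reduction = 8 × $20 = $160, leaving $518. Heating Assistance Credit: income exceeds $12,900 by $144,200 → 37 increments × $50 = $1,850 ≥ base, so the credit is $0. total $518 + $0 = $518
Difference: |$538 − $518| = $20.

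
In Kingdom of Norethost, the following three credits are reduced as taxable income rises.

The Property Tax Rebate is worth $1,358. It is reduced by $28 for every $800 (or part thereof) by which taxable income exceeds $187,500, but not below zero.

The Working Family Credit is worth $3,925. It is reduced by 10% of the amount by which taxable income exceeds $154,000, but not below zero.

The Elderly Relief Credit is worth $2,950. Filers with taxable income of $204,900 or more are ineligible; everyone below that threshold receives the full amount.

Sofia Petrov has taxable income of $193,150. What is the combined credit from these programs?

Property Tax Rebate: income exceeds $187,500 by $5,650, which is 8 full-or-partial $800 increments; reduction = 8 × $28 = $224, leaving $1,134.
Working Family Credit: 10% of the $39,150 excess over $154,000 is $3,915; credit = $3,925 − $3,915 = $10.
Elderly Relief Credit: $193,150 is below the $204,900 cutoff, so the full $2,950 applies.
Total: $1,134 + $10 + $2,950 = $4,094.

$4,094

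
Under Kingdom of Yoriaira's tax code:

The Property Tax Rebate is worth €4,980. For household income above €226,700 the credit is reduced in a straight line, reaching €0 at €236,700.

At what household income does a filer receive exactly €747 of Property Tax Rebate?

€747 is 747/4,980 of the full €4,980, so 4,233/4,980 of the €10,000 range has been used: income = €226,700 + €10,000 × 4,233/4,980 = €235,200.

€235,200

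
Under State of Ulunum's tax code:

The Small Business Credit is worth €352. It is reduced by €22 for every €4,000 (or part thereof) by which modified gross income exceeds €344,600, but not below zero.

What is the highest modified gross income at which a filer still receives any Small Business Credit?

€404,600

After 15 increments the reduction is 15 × €22 = €330, leaving €22; one more increment wipes it out. Increment 15 ends at excess 15 × €4,000 = €60,000, so the highest qualifying income is €344,600 + €60,000 = €404,600.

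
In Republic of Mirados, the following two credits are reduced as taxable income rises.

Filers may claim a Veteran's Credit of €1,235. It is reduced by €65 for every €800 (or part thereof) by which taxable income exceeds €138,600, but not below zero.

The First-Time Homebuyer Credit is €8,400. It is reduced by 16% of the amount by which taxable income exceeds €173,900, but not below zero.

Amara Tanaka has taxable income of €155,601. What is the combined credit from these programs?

€8,400

Veteran's Credit: income exceeds €138,600 by €17,001 → 22 increments × €65 = €1,430 ≥ base, so the credit is €0.
First-Time Homebuyer Credit: €155,601 is at or below the €173,900 threshold, so the full €8,400 applies.
Total: €0 + €8,400 = €8,400.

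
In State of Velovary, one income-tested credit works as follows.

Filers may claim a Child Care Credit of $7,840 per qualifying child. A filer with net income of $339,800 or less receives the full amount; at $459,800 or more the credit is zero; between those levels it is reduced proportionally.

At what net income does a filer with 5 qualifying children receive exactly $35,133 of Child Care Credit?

Full credit = 5 × $7,840 = $39,200.
$35,133 is 35,133/39,200 of the full $39,200, so 4,067/39,200 of the $120,000 range has been used: income = $339,800 + $120,000 × 4,067/39,200 = $352,250.

$352,250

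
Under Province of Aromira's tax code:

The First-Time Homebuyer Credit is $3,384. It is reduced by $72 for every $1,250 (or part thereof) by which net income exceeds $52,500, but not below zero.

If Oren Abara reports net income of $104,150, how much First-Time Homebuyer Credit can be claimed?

First-Time Homebuyer Credit: income exceeds $52,500 by $51,650, which is 42 full-or-partial $1,250 increments; reduction = 42 × $72 = $3,024, leaving $360.

$360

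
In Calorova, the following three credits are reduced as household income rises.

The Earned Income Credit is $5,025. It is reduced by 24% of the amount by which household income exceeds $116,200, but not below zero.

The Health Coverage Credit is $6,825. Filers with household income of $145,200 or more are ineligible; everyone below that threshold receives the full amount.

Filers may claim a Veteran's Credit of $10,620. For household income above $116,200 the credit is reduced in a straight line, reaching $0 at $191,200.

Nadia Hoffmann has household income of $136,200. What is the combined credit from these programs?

$14,838

Earned Income Credit: 24% of the $20,000 excess over $116,200 is $4,800; credit = $5,025 − $4,800 = $225.
Health Coverage Credit: $136,200 is below the $145,200 cutoff, so the full $6,825 applies.
Veteran's Credit: $136,200 is $20,000 into a $75,000 phase-out range, leaving 55,000/75,000 of the credit: $10,620 × 55,000/75,000 = $7,788.
Total: $225 + $6,825 + $7,788 = $14,838.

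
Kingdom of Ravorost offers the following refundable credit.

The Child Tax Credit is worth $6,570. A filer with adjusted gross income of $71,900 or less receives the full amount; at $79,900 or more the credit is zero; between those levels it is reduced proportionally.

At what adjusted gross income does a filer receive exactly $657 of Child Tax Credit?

$657 is 657/6,570 of the full $6,570, so 5,913/6,570 of the $8,000 range has been used: income = $71,900 + $8,000 × 5,913/6,570 = $79,100.

$79,100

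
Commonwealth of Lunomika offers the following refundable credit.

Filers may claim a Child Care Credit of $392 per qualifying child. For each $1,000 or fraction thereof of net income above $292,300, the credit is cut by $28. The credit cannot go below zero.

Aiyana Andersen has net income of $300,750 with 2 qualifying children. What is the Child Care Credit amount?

Child Care Credit: base = 2 × $392 = $784. income exceeds $292,300 by $8,450, which is 9 full-or-partial $1,000 increments; reduction = 9 × $28 = $252, leaving $532.

$532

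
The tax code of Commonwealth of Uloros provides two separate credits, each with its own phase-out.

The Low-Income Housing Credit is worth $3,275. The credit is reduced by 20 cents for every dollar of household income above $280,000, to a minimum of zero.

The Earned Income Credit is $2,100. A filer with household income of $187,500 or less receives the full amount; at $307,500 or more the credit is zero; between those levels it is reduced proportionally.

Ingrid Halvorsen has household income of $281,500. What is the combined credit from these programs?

$3,430

Low-Income Housing Credit: 20% of the $1,500 excess over $280,000 is $300; credit = $3,275 − $300 = $2,975.
Earned Income Credit: $281,500 is $94,000 into a $120,000 phase-out range, leaving 26,000/120,000 of the credit: $2,100 × 26,000/120,000 = $455.
Total: $2,975 + $455 = $3,430.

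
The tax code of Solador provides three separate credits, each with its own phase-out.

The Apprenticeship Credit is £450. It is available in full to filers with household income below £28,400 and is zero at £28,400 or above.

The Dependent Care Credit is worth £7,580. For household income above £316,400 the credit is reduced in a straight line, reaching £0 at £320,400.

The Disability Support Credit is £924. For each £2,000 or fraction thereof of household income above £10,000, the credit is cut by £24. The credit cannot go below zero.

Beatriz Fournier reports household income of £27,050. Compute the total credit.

Apprenticeship Credit: £27,050 is below the £28,400 cutoff, so the full £450 applies.
Dependent Care Credit: £27,050 is at or below the £316,400 threshold, so the full £7,580 applies.
Disability Support Credit: income exceeds £10,000 by £17,050, which is 9 full-or-partial £2,000 increments; reduction = 9 × £24 = £216, leaving £708.
Total: £450 + £7,580 + £708 = £8,738.

£8,738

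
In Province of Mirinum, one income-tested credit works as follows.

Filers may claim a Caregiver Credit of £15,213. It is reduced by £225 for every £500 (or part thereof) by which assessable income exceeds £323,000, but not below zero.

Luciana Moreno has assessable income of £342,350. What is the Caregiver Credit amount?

£6,438

Caregiver Credit: income exceeds £323,000 by £19,350, which is 39 full-or-partial £500 increments; reduction = 39 × £225 = £8,775, leaving £6,438.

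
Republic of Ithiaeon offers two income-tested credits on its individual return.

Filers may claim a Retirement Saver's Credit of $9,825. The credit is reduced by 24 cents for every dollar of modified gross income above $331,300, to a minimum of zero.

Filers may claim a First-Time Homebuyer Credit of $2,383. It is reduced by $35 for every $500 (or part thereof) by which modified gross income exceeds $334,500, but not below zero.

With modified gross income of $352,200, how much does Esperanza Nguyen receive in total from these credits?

Retirement Saver's Credit: 24% of the $20,900 excess over $331,300 is $5,016; credit = $9,825 − $5,016 = $4,809.
First-Time Homebuyer Credit: income exceeds $334,500 by $17,700, which is 36 full-or-partial $500 increments; reduction = 36 × $35 = $1,260, leaving $1,123.
Total: $4,809 + $1,123 = $5,932.

$5,932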